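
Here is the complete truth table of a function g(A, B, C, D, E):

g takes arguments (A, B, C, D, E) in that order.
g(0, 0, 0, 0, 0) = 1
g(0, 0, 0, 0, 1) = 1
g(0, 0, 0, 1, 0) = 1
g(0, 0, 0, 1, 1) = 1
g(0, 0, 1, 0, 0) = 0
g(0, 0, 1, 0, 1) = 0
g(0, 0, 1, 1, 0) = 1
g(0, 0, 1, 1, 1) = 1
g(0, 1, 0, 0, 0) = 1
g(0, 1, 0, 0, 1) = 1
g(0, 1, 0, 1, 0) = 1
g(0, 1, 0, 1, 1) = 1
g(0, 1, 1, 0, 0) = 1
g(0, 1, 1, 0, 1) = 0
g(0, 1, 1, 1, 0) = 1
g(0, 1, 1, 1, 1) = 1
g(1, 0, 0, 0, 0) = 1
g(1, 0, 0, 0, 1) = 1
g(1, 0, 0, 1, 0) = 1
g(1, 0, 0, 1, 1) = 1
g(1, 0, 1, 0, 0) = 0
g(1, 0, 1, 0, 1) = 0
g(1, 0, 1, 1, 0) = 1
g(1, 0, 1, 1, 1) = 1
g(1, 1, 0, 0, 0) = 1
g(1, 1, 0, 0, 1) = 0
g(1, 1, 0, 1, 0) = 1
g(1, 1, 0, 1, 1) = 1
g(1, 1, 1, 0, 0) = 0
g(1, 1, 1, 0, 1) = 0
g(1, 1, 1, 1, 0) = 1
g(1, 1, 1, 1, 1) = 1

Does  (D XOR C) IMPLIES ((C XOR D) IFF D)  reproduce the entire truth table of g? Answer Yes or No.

Check the formula against g row by row:
  A=0, B=0, C=0, D=0, E=0: formula gives 1, g = 1 ✓
  A=0, B=0, C=0, D=0, E=1: formula gives 1, g = 1 ✓
  A=0, B=0, C=0, D=1, E=0: formula gives 1, g = 1 ✓
  A=0, B=0, C=0, D=1, E=1: formula gives 1, g = 1 ✓
  …
  A=0, B=1, C=1, D=0, E=0: formula gives 0, but g = 1 ✗
A single disagreement suffices: at (0,1,1,0,0) they differ, so the formula does not compute g.

No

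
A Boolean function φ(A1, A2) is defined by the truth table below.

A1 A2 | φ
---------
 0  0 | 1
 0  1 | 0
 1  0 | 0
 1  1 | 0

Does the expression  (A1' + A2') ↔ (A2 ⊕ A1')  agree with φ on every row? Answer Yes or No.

Evaluate (A1' + A2') ↔ (A2 ⊕ A1') on each row and compare to φ:
  A1=0, A2=0: formula gives 1, φ = 1 ✓
  A1=0, A2=1: formula gives 0, φ = 0 ✓
  A1=1, A2=0: formula gives 0, φ = 0 ✓
  A1=1, A2=1: formula gives 0, φ = 0 ✓
No disagreement on any input; they are logically equivalent.

Yes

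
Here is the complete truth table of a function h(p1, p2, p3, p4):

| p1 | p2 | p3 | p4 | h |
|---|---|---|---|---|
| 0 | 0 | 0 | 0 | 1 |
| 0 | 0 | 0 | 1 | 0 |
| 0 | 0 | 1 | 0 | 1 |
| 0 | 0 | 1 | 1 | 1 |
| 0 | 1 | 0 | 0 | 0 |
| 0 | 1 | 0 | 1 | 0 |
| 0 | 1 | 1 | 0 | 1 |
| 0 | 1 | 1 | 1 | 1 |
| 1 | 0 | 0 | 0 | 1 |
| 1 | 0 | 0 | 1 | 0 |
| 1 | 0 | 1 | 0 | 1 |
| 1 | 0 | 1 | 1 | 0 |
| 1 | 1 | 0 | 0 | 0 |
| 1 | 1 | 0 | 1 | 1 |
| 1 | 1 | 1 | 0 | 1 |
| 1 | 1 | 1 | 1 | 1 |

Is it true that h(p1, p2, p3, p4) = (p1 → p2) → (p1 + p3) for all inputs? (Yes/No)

Check the formula against h row by row:
  p1=0, p2=0, p3=0, p4=0: formula gives 0, but h = 1 ✗
Since they disagree at (0,0,0,0), the expression is not a correct formula for h.

No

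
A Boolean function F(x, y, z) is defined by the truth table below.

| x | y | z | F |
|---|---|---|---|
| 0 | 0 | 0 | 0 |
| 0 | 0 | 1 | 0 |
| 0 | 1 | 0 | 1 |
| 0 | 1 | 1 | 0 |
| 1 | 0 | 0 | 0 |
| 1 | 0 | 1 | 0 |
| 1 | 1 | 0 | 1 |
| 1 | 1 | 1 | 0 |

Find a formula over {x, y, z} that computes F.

F=1 on 2 inputs: (0,1,0), (1,1,0). Reading each as a conjunction of literals (¬x·y·¬z, x·y·¬z) and taking the OR gives the canonical DNF.

F(x, y, z) = ((x' · y) · z') + ((x · y) · z')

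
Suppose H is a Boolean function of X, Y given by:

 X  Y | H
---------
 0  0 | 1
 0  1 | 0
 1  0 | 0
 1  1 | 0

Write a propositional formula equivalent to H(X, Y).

The output is 1 only when every input is 0 — NOR of all inputs.

H(X, Y) = ~(X | Y)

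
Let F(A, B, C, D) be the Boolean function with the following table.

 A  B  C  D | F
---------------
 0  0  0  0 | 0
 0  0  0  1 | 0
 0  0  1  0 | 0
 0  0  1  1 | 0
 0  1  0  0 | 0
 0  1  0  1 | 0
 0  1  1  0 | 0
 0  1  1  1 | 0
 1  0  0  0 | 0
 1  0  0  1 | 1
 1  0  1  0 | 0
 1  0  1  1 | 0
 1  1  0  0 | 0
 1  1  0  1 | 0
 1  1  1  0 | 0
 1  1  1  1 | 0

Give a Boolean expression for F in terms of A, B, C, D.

F(A, B, C, D) = ((A and not B) and not C) and D

Only row (1,0,0,1) gives 1. That row's minterm A·¬B·¬C·D is F directly.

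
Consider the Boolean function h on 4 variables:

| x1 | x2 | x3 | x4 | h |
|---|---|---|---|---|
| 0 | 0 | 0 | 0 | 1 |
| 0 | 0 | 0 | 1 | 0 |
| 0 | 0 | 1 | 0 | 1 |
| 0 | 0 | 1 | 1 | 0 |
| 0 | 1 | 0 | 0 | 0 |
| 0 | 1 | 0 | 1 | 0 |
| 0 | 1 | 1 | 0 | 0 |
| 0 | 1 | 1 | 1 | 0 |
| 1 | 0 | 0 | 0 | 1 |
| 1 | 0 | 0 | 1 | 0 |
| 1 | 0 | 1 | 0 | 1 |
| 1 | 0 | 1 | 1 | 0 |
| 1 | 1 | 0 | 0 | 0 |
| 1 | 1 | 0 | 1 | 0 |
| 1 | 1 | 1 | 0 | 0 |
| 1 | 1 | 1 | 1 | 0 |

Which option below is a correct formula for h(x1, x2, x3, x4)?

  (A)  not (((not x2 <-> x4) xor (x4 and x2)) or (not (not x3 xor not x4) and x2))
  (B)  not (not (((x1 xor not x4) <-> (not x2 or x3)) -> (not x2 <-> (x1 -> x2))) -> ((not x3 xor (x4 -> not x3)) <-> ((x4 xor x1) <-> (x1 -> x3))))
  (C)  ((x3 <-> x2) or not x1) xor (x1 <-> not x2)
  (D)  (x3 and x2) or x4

A

(B) disagrees with h on (0,0,0,0) (formula → 0, table → 1); rule it out.
(C) disagrees with h on (0,0,0,1) (formula → 1, table → 0); rule it out.
(D) disagrees with h on (0,0,0,0) (formula → 0, table → 1); rule it out.
Only (A) survives; checking it on all 16 rows confirms it matches h.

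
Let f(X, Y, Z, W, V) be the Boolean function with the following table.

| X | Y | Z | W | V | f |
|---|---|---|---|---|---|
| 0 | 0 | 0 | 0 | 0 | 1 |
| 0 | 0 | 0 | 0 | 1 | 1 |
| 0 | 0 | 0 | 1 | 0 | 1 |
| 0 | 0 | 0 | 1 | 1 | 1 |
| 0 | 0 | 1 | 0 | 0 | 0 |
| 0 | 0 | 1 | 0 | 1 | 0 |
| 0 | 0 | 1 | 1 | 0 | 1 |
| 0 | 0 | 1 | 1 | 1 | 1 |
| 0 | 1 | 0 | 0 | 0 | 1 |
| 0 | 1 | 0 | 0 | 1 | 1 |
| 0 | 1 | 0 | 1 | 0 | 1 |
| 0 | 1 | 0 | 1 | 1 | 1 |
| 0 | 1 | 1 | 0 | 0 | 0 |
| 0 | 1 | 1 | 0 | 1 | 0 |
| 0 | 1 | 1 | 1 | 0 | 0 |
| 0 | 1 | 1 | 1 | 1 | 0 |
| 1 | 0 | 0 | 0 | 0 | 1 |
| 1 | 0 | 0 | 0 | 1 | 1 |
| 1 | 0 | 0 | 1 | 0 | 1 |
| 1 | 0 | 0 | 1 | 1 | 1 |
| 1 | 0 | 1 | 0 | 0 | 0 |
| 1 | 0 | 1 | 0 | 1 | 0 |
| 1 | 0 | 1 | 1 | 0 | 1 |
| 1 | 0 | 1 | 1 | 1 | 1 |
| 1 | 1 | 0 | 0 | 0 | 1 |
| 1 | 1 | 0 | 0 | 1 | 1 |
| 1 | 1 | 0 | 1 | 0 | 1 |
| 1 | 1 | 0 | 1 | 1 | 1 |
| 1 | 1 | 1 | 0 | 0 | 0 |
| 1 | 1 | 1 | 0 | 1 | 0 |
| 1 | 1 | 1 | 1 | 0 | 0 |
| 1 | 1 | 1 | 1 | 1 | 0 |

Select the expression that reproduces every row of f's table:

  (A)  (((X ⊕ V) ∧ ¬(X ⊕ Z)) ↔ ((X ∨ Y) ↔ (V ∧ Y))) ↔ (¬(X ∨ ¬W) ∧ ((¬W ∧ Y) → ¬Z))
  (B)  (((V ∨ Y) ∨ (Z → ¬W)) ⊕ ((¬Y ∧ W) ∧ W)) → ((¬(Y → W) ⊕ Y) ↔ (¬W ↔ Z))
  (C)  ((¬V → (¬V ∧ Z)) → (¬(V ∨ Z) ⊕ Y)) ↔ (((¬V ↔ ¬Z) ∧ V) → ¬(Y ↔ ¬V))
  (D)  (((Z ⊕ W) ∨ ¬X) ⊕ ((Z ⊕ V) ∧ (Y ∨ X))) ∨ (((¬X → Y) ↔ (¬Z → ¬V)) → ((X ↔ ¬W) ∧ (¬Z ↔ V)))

B

(A) fails at (0,0,0,0,1): the formula yields 0, f is 1.
(C) fails at (0,0,0,0,1): the formula yields 0, f is 1.
(D) fails at (0,0,1,0,0): the formula yields 1, f is 0.
That leaves (B). Evaluating it on every row reproduces the table of f exactly.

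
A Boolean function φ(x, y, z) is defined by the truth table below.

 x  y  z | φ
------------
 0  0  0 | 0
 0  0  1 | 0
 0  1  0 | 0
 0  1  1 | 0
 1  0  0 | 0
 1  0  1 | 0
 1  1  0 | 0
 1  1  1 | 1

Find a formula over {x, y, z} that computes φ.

φ(x, y, z) = (x AND y) AND z

The output is 1 only when every input is 1 — the AND of all inputs.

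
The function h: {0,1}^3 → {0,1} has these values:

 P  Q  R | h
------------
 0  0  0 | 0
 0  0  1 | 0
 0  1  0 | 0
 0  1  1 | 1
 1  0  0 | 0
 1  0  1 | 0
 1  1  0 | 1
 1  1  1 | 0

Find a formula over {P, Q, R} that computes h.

Collect the rows where h=1 — (0,1,1), (1,1,0) — and write one minterm per row: ¬P·Q·R, P·Q·¬R. Their union (logical OR) reproduces the table exactly.

h(P, Q, R) = ((NOT P AND Q) AND R) OR ((P AND Q) AND NOT R)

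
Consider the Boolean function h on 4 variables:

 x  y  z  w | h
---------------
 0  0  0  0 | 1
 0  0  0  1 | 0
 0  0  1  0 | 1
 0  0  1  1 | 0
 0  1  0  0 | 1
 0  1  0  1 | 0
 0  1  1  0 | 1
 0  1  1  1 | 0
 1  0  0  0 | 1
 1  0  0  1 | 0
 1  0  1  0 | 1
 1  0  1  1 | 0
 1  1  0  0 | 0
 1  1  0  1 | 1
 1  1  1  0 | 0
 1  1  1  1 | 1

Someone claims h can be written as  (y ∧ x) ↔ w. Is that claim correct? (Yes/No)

Check the formula against h row by row:
  x=0, y=0, z=0, w=0: formula gives 1, h = 1 ✓
  x=0, y=0, z=0, w=1: formula gives 0, h = 0 ✓
  x=0, y=0, z=1, w=0: formula gives 1, h = 1 ✓
  x=0, y=0, z=1, w=1: formula gives 0, h = 0 ✓
  …and likewise for the remaining 12 rows.
Every row agrees, so the formula is equivalent.

Yes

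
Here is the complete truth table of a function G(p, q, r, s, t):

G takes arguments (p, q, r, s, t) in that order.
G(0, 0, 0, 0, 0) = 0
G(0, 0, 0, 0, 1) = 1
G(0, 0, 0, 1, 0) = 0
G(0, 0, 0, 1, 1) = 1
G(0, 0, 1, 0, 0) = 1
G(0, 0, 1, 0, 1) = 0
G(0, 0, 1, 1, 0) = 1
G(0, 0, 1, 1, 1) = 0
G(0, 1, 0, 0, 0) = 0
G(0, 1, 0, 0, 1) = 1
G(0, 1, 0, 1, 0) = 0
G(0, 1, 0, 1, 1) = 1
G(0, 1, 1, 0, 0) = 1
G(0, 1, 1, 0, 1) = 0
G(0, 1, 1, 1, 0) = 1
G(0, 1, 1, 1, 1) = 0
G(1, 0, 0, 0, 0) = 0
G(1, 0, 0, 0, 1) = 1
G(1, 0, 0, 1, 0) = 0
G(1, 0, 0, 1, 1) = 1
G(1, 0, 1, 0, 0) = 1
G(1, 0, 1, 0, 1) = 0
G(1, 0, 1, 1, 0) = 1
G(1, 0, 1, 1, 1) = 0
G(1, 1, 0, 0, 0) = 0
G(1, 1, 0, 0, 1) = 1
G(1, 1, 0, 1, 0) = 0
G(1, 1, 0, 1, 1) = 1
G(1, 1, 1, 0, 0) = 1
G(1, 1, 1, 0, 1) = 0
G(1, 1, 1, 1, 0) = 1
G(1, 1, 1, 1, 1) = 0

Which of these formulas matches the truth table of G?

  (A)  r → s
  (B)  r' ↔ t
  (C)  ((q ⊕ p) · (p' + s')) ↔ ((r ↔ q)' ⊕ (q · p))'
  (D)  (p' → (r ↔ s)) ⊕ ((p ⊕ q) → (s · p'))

(A) disagrees with G on (0,0,0,0,0) (formula → 1, table → 0); rule it out.
(C) disagrees with G on (0,0,0,0,1) (formula → 0, table → 1); rule it out.
(D) disagrees with G on (0,0,0,0,1) (formula → 0, table → 1); rule it out.
(B) is the remaining candidate, and it agrees with G on all 32 inputs.

B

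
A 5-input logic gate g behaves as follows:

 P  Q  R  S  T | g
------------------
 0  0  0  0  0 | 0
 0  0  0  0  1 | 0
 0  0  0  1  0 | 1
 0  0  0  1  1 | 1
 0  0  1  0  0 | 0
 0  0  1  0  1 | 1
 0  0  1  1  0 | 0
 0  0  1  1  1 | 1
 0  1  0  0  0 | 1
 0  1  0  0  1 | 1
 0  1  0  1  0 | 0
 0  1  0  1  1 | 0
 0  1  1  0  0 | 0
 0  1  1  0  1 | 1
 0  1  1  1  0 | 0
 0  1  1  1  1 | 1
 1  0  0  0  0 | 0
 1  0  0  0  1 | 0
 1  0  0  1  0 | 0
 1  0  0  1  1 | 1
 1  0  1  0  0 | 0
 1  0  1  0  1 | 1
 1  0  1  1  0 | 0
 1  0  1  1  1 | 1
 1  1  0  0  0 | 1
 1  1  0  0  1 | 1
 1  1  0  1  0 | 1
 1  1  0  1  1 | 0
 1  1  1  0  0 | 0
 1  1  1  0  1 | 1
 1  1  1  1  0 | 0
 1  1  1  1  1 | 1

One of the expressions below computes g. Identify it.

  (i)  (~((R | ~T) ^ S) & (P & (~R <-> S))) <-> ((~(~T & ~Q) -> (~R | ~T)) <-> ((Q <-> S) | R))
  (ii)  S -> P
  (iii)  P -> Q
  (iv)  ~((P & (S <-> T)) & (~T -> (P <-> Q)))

i

(ii) fails at (0,0,0,0,0): the formula yields 1, g is 0.
(iii) fails at (0,0,0,0,0): the formula yields 1, g is 0.
(iv) fails at (0,0,0,0,0): the formula yields 1, g is 0.
Only (i) survives; checking it on all 32 rows confirms it matches g.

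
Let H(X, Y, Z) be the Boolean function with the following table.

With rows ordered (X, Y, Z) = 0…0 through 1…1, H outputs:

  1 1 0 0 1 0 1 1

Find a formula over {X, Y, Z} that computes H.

There are just 3 zero rows: (0,1,0), (0,1,1), (1,0,1). Their minterms are ¬X·Y·¬Z, ¬X·Y·Z, X·¬Y·Z; the OR of those covers precisely the 0-outputs, and negating it yields H.

H(X, Y, Z) = not ((((not X and Y) and not Z) or ((not X and Y) and Z)) or ((X and not Y) and Z))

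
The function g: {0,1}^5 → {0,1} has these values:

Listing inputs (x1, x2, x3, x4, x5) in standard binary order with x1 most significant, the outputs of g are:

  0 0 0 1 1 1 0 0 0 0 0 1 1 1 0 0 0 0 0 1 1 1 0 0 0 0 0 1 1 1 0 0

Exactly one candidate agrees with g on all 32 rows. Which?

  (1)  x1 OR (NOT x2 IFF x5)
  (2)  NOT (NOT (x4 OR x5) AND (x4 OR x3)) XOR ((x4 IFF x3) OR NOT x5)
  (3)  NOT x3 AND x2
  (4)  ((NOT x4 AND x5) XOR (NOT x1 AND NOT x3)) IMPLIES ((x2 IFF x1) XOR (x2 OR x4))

2

(1) fails at (0,0,0,0,1): the formula yields 1, g is 0.
(3) fails at (0,0,0,1,1): the formula yields 0, g is 1.
(4) fails at (0,0,0,0,0): the formula yields 1, g is 0.
That leaves (2). Evaluating it on every row reproduces the table of g exactly.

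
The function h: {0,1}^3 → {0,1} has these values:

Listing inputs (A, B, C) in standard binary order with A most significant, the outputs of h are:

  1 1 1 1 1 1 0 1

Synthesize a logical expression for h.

h(A, B, C) = ¬((A ∧ B) ∧ ¬C)

h is 0 on exactly one input, (1,1,0), whose minterm is A·B·¬C. So h is the negation of that single conjunction.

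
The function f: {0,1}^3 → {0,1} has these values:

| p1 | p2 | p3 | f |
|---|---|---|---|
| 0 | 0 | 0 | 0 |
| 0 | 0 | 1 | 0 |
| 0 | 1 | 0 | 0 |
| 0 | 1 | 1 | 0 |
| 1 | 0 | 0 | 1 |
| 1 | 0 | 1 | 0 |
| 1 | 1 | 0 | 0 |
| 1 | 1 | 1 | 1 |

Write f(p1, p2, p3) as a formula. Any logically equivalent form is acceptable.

The 1-rows are (1,0,0), (1,1,1). Each contributes one minterm — p1·¬p2·¬p3; p1·p2·p3 — and their disjunction is a sum-of-products form of f.

f(p1, p2, p3) = ((p1 AND NOT p2) AND NOT p3) OR ((p1 AND p2) AND p3)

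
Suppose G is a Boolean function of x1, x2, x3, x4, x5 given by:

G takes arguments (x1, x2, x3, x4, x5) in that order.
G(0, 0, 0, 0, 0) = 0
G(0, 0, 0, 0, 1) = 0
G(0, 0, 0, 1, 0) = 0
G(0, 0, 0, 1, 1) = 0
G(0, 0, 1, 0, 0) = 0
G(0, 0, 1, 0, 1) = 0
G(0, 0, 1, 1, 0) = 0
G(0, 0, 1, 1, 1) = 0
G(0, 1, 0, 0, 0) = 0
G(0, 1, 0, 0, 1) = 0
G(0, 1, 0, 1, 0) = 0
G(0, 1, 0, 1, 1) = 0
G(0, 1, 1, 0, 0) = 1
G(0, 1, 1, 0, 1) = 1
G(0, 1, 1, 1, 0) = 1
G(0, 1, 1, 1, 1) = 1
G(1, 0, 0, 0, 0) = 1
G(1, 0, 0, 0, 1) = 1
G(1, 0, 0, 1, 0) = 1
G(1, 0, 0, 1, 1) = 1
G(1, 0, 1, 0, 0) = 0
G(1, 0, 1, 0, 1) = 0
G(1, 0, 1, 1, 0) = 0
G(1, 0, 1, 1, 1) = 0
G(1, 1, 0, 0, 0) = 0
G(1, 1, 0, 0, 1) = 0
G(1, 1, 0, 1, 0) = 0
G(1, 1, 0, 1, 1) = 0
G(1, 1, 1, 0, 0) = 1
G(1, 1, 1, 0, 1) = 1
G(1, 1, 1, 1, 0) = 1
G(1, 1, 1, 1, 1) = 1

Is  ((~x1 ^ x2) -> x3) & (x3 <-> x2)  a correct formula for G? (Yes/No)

Yes

Check the formula against G row by row:
  x1=0, x2=0, x3=0, x4=0, x5=0: formula gives 0, G = 0 ✓
  x1=0, x2=0, x3=0, x4=0, x5=1: formula gives 0, G = 0 ✓
  x1=0, x2=0, x3=0, x4=1, x5=0: formula gives 0, G = 0 ✓
  x1=0, x2=0, x3=0, x4=1, x5=1: formula gives 0, G = 0 ✓
  …and likewise for the remaining 28 rows.
Every row agrees, so the formula is equivalent.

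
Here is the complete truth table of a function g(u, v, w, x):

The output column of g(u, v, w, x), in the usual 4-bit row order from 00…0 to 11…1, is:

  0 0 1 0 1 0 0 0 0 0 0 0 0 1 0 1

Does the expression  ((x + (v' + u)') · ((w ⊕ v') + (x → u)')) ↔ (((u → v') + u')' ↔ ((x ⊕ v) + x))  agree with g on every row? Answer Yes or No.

Check the formula against g row by row:
  u=0, v=0, w=0, x=0: formula gives 0, g = 0 ✓
  u=0, v=0, w=0, x=1: formula gives 0, g = 0 ✓
  u=0, v=0, w=1, x=0: formula gives 0, but g = 1 ✗
A single disagreement suffices: at (0,0,1,0) they differ, so the formula does not compute g.

No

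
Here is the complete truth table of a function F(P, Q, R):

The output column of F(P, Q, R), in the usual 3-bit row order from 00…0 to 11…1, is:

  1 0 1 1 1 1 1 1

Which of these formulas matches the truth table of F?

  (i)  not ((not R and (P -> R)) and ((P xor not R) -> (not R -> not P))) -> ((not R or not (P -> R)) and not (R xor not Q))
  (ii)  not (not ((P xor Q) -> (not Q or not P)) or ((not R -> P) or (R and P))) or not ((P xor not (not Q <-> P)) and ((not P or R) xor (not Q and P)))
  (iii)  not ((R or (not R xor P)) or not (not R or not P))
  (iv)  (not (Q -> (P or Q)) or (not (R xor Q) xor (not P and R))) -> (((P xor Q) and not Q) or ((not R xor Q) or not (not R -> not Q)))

(i): at (0,1,1) it gives 0, but F = 1 — eliminated.
(ii): at (1,0,0) it gives 0, but F = 1 — eliminated.
(iii): at (0,0,0) it gives 0, but F = 1 — eliminated.
(iv) is the remaining candidate, and it agrees with F on all 8 inputs.

iv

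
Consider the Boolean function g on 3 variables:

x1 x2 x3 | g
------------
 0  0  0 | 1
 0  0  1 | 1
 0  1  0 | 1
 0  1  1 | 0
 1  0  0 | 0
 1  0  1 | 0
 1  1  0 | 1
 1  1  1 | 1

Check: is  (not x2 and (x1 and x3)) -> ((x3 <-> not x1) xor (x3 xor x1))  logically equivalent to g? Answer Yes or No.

Check the formula against g row by row:
  x1=0, x2=0, x3=0: formula gives 1, g = 1 ✓
  x1=0, x2=0, x3=1: formula gives 1, g = 1 ✓
  x1=0, x2=1, x3=0: formula gives 1, g = 1 ✓
  x1=0, x2=1, x3=1: formula gives 1, but g = 0 ✗
Row (0,1,1) is a counterexample, so the formula is not equivalent to g.

No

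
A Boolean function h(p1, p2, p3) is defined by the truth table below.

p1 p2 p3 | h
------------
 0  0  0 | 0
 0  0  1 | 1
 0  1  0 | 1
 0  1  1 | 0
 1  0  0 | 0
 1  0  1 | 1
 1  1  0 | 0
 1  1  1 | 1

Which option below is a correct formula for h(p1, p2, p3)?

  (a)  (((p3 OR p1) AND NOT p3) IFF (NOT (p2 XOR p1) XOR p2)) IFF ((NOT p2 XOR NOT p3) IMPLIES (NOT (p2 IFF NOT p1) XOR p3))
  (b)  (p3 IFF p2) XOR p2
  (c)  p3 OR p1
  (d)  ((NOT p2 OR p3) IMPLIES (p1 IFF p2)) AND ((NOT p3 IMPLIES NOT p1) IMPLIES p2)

(b): at (0,0,0) it gives 1, but h = 0 — eliminated.
(c): at (0,1,0) it gives 0, but h = 1 — eliminated.
(d): at (0,0,1) it gives 0, but h = 1 — eliminated.
That leaves (a). Evaluating it on every row reproduces the table of h exactly.

a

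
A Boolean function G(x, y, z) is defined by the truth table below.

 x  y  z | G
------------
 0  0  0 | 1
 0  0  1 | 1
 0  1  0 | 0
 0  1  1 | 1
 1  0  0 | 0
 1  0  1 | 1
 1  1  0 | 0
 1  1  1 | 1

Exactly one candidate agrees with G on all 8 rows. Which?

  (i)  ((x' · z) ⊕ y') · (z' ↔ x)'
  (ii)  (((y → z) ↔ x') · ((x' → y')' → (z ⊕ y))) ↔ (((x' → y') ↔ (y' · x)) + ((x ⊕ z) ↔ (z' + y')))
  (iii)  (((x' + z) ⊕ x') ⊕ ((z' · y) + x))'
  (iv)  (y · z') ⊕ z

(i) fails at (0,0,1): the formula yields 0, G is 1.
(ii) fails at (0,0,0): the formula yields 0, G is 1.
(iv) fails at (0,0,0): the formula yields 0, G is 1.
Only (iii) survives; checking it on all 8 rows confirms it matches G.

iii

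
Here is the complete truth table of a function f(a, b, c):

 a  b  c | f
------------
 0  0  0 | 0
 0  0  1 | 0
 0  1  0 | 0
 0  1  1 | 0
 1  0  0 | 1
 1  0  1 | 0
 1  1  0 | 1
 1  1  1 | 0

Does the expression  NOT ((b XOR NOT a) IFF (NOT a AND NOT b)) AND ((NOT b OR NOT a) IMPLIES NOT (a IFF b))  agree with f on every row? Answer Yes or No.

No

Test each input against both f and the formula:
  a=0, b=0, c=0: formula gives 0, f = 0 ✓
  a=0, b=0, c=1: formula gives 0, f = 0 ✓
  a=0, b=1, c=0: formula gives 0, f = 0 ✓
  a=0, b=1, c=1: formula gives 0, f = 0 ✓
  a=1, b=0, c=0: formula gives 0, but f = 1 ✗
Since they disagree at (1,0,0), the expression is not a correct formula for f.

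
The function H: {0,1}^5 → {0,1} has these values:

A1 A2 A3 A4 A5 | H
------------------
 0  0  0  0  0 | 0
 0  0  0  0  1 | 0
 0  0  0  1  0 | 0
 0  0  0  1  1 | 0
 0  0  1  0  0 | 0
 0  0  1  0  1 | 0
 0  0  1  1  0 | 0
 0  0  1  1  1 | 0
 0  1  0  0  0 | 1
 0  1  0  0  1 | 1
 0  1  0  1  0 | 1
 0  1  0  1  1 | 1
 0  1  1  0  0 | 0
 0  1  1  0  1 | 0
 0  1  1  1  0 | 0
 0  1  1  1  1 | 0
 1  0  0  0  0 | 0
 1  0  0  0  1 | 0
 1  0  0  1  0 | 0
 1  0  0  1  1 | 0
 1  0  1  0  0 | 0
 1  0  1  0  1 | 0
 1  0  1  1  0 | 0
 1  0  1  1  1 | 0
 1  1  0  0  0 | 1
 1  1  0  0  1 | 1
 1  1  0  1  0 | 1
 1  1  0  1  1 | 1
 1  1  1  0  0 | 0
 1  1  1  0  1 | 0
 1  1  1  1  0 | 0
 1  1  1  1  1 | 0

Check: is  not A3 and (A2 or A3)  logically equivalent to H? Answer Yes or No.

Yes

Check the formula against H row by row:
  A1=0, A2=0, A3=0, A4=0, A5=0: formula gives 0, H = 0 ✓
  A1=0, A2=0, A3=0, A4=0, A5=1: formula gives 0, H = 0 ✓
  A1=0, A2=0, A3=0, A4=1, A5=0: formula gives 0, H = 0 ✓
  A1=0, A2=0, A3=0, A4=1, A5=1: formula gives 0, H = 0 ✓
  …and likewise for the remaining 28 rows.
No disagreement on any input; they are logically equivalent.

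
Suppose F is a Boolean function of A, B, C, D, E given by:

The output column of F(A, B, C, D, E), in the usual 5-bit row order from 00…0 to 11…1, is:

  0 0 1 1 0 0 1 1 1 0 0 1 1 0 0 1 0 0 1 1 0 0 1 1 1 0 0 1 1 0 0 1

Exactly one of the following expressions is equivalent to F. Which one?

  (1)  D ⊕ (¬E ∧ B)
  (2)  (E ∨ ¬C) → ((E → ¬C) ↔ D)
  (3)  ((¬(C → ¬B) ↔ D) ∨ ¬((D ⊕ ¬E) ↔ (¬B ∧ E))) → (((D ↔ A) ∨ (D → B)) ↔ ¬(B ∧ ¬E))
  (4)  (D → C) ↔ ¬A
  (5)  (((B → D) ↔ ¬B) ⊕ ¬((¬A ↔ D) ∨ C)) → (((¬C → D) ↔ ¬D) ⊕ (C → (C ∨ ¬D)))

(2): at (0,0,1,0,0) it gives 1, but F = 0 — eliminated.
(3): at (0,0,0,0,0) it gives 1, but F = 0 — eliminated.
(4): at (0,0,0,0,0) it gives 1, but F = 0 — eliminated.
(5): at (0,0,0,0,0) it gives 1, but F = 0 — eliminated.
(1) is the remaining candidate, and it agrees with F on all 32 inputs.

1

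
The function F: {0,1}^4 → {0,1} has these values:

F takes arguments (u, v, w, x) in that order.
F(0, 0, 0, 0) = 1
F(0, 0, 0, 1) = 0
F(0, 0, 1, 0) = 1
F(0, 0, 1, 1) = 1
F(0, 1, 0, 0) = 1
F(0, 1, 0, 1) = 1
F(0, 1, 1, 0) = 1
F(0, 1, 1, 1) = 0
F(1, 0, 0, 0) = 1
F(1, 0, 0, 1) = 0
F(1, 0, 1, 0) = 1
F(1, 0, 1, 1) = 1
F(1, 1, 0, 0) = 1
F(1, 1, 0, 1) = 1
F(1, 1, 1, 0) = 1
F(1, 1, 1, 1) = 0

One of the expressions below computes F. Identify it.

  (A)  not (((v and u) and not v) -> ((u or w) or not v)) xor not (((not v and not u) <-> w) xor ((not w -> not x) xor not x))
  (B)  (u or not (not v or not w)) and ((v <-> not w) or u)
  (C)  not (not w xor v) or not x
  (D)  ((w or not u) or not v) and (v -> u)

(A) fails at (0,0,0,1): the formula yields 1, F is 0.
(B) fails at (0,0,0,0): the formula yields 0, F is 1.
(D) fails at (0,0,0,1): the formula yields 1, F is 0.
(C) is the remaining candidate, and it agrees with F on all 16 inputs.

C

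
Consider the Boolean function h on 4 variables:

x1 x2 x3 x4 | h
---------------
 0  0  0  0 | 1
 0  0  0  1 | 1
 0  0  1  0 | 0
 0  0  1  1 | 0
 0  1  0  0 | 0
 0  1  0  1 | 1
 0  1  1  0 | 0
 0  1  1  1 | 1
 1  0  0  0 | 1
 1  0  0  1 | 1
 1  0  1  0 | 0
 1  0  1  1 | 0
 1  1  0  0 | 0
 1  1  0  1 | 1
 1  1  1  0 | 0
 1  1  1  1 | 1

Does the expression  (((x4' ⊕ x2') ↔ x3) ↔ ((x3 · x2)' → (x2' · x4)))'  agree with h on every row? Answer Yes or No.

Yes

Check the formula against h row by row:
  x1=0, x2=0, x3=0, x4=0: formula gives 1, h = 1 ✓
  x1=0, x2=0, x3=0, x4=1: formula gives 1, h = 1 ✓
  x1=0, x2=0, x3=1, x4=0: formula gives 0, h = 0 ✓
  x1=0, x2=0, x3=1, x4=1: formula gives 0, h = 0 ✓
  … (the remaining 12 rows also agree.)
All 16 rows match — the expression computes h exactly.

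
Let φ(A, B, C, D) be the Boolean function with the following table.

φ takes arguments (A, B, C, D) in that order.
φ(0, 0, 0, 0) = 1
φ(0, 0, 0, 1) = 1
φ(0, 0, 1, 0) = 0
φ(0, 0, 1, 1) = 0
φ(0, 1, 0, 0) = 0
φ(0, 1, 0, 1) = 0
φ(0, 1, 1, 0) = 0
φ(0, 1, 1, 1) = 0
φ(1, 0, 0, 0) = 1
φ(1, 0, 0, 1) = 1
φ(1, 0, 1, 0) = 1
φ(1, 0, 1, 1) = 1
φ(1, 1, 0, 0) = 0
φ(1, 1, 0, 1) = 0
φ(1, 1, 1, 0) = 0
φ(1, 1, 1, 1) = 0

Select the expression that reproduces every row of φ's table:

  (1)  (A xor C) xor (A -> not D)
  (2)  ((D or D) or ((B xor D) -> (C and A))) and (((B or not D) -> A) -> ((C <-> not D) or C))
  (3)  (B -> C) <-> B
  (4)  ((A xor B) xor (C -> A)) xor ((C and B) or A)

4

(1) fails at (0,1,0,0): the formula yields 1, φ is 0.
(2) fails at (0,0,1,0): the formula yields 1, φ is 0.
(3) fails at (0,0,0,0): the formula yields 0, φ is 1.
(4) is the remaining candidate, and it agrees with φ on all 16 inputs.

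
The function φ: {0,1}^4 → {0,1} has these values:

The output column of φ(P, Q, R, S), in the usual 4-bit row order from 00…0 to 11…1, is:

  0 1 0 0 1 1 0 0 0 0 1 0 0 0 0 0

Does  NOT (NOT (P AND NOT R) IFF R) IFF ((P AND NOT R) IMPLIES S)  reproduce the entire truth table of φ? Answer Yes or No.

No

Evaluate NOT (NOT (P AND NOT R) IFF R) IFF ((P AND NOT R) IMPLIES S) on each row and compare to φ:
  P=0, Q=0, R=0, S=0: formula gives 1, but φ = 0 ✗
Row (0,0,0,0) is a counterexample, so the formula is not equivalent to φ.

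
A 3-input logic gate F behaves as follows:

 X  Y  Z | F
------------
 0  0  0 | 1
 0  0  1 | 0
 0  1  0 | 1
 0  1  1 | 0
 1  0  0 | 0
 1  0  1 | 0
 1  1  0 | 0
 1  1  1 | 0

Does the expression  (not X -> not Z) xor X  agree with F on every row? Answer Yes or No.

Check the formula against F row by row:
  X=0, Y=0, Z=0: formula gives 1, F = 1 ✓
  X=0, Y=0, Z=1: formula gives 0, F = 0 ✓
  X=0, Y=1, Z=0: formula gives 1, F = 1 ✓
  X=0, Y=1, Z=1: formula gives 0, F = 0 ✓
  X=1, Y=0, Z=0: formula gives 0, F = 0 ✓
  …and likewise for the remaining 3 rows.
No disagreement on any input; they are logically equivalent.

Yes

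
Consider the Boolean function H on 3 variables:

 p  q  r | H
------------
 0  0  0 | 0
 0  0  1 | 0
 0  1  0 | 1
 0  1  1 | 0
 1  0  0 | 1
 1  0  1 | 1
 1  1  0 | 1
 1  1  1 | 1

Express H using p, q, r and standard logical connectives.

H is 0 on only 3 rows — (0,0,0), (0,0,1), (0,1,1). Writing each as a minterm (¬p·¬q·¬r, ¬p·¬q·r, ¬p·q·r) and OR-ing them characterizes exactly where H=0, so H is the negation of that disjunction.

H(p, q, r) = ¬((((¬p ∧ ¬q) ∧ ¬r) ∨ ((¬p ∧ ¬q) ∧ r)) ∨ ((¬p ∧ q) ∧ r))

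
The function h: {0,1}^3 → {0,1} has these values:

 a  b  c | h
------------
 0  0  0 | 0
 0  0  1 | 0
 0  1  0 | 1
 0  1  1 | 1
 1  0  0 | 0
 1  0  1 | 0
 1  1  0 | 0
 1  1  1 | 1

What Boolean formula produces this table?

h(a, b, c) = (((not a and b) and not c) or ((not a and b) and c)) or ((a and b) and c)

The 1-rows are (0,1,0), (0,1,1), (1,1,1). Each contributes one minterm — ¬a·b·¬c; ¬a·b·c; a·b·c — and their disjunction is a sum-of-products form of h.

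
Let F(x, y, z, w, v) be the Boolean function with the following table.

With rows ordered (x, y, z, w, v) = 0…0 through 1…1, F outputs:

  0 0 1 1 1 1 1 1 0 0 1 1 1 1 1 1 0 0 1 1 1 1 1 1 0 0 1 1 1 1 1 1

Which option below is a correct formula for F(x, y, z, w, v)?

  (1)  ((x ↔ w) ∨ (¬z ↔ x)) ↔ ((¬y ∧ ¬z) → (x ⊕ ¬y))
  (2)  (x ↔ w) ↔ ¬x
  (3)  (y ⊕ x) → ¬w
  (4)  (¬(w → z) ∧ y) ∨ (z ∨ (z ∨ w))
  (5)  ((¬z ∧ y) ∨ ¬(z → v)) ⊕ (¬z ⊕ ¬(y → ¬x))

(1) disagrees with F on (0,0,0,0,0) (formula → 1, table → 0); rule it out.
(2) disagrees with F on (0,0,0,0,0) (formula → 1, table → 0); rule it out.
(3) disagrees with F on (0,0,0,0,0) (formula → 1, table → 0); rule it out.
(5) disagrees with F on (0,0,0,0,0) (formula → 1, table → 0); rule it out.
That leaves (4). Evaluating it on every row reproduces the table of F exactly.

4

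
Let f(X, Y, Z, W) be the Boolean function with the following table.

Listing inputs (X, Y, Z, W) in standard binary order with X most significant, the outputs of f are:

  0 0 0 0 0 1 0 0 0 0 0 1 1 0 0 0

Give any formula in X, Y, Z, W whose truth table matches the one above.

f(X, Y, Z, W) = ((((X' · Y) · Z') · W) + (((X · Y') · Z) · W)) + (((X · Y) · Z') · W')

The 1-rows are (0,1,0,1), (1,0,1,1), (1,1,0,0). Each contributes one minterm — ¬X·Y·¬Z·W; X·¬Y·Z·W; X·Y·¬Z·¬W — and their disjunction is a sum-of-products form of f.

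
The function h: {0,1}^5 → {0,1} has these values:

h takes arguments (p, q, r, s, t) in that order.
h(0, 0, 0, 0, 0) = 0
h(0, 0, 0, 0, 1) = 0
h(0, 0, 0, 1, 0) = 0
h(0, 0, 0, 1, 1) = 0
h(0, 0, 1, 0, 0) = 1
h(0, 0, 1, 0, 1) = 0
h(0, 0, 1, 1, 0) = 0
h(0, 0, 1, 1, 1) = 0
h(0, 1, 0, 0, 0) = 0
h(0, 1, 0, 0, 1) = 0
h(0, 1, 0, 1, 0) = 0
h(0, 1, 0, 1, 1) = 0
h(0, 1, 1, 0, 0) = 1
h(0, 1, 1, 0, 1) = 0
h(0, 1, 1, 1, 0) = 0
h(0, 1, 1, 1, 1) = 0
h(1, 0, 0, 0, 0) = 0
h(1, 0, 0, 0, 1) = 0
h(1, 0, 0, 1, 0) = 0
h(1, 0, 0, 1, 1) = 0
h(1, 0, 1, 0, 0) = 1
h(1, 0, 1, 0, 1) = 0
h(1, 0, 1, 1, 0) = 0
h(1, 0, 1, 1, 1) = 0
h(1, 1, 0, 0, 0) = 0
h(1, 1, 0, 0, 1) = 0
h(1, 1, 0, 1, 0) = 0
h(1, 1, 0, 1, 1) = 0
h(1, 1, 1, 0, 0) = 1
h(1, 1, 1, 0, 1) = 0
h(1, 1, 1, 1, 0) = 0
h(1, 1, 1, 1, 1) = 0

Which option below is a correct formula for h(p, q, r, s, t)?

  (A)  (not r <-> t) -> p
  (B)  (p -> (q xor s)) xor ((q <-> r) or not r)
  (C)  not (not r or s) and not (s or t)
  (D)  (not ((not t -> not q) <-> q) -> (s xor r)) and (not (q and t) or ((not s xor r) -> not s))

C

(A) disagrees with h on (0,0,0,0,0) (formula → 1, table → 0); rule it out.
(B) disagrees with h on (0,0,1,0,1) (formula → 1, table → 0); rule it out.
(D) disagrees with h on (0,0,0,1,0) (formula → 1, table → 0); rule it out.
That leaves (C). Evaluating it on every row reproduces the table of h exactly.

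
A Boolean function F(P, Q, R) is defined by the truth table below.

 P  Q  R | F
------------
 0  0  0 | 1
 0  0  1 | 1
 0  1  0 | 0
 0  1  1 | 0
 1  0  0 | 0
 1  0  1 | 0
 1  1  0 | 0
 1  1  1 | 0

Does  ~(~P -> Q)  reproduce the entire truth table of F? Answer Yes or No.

Test each input against both F and the formula:
  P=0, Q=0, R=0: formula gives 1, F = 1 ✓
  P=0, Q=0, R=1: formula gives 1, F = 1 ✓
  P=0, Q=1, R=0: formula gives 0, F = 0 ✓
  P=0, Q=1, R=1: formula gives 0, F = 0 ✓
  P=1, Q=0, R=0: formula gives 0, F = 0 ✓
  … (the remaining 3 rows also agree.)
All 8 rows match — the expression computes F exactly.

Yes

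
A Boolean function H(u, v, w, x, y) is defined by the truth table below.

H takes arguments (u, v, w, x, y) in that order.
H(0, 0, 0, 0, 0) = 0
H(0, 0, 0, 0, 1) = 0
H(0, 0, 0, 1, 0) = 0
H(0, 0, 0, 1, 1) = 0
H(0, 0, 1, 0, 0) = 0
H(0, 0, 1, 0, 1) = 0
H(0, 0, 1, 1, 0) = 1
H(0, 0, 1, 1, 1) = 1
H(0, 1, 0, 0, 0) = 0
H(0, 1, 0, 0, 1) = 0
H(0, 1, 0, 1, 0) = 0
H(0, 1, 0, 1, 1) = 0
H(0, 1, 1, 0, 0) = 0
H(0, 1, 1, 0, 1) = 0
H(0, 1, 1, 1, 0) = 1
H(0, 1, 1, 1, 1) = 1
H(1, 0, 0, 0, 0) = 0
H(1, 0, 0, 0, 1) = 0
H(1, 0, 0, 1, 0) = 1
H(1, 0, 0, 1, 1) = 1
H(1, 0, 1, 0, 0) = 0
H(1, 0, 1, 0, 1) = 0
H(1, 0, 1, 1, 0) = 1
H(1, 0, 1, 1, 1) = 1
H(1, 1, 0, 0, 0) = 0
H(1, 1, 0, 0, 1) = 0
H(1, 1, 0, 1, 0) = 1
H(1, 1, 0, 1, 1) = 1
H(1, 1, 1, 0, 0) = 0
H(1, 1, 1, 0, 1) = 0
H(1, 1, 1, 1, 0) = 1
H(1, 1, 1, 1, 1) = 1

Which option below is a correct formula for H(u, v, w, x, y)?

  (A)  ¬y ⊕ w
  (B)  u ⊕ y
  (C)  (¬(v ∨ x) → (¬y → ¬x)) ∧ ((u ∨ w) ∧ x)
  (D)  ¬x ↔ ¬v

(A) disagrees with H on (0,0,0,0,0) (formula → 1, table → 0); rule it out.
(B) disagrees with H on (0,0,0,0,1) (formula → 1, table → 0); rule it out.
(D) disagrees with H on (0,0,0,0,0) (formula → 1, table → 0); rule it out.
That leaves (C). Evaluating it on every row reproduces the table of H exactly.

C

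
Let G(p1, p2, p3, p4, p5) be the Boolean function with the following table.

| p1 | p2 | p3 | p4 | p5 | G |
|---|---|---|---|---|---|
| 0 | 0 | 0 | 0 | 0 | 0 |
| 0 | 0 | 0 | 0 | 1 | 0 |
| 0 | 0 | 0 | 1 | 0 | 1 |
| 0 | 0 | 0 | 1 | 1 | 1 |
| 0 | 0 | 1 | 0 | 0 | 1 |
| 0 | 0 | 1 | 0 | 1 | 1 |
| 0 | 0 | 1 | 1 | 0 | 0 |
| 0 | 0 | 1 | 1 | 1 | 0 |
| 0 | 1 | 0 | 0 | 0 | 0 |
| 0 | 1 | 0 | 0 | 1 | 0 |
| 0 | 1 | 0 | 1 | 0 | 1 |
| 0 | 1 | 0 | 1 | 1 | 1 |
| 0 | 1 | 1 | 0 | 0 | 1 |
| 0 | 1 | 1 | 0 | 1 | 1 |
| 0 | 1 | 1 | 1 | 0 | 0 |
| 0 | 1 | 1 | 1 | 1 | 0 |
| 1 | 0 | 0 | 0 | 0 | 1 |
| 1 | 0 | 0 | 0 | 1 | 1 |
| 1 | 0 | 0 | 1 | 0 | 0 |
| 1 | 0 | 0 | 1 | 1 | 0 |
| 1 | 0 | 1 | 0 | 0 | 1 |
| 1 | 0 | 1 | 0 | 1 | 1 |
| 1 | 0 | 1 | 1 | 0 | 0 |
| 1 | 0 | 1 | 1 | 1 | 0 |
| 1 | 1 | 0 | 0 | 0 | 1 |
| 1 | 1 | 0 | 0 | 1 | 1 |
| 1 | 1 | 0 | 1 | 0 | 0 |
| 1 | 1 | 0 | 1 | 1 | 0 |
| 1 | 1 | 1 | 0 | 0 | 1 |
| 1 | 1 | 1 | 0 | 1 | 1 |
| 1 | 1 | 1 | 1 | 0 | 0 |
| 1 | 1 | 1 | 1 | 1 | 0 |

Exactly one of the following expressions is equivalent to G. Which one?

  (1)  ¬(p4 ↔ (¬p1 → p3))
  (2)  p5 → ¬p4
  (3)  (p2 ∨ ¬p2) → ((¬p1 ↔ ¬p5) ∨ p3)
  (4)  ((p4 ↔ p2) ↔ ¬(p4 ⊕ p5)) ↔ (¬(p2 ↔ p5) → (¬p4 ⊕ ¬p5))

1

(2): at (0,0,0,0,0) it gives 1, but G = 0 — eliminated.
(3): at (0,0,0,0,0) it gives 1, but G = 0 — eliminated.
(4): at (0,0,0,0,0) it gives 1, but G = 0 — eliminated.
That leaves (1). Evaluating it on every row reproduces the table of G exactly.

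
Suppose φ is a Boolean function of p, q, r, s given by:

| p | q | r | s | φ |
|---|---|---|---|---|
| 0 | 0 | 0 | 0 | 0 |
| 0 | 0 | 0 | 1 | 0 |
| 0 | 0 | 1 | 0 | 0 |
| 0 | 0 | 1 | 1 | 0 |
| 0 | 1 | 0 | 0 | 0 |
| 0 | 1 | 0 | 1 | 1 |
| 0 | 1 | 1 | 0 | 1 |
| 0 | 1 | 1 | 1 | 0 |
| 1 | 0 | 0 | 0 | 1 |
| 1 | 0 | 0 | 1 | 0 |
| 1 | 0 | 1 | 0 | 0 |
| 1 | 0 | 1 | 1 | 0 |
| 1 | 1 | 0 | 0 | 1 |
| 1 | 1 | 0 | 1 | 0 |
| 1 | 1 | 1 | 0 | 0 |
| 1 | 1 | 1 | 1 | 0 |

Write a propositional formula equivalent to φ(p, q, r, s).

The 1-rows are (0,1,0,1), (0,1,1,0), (1,0,0,0), (1,1,0,0). Each contributes one minterm — ¬p·q·¬r·s; ¬p·q·r·¬s; p·¬q·¬r·¬s; p·q·¬r·¬s — and their disjunction is a sum-of-products form of φ.

φ(p, q, r, s) = (((((~p & q) & ~r) & s) | (((~p & q) & r) & ~s)) | (((p & ~q) & ~r) & ~s)) | (((p & q) & ~r) & ~s)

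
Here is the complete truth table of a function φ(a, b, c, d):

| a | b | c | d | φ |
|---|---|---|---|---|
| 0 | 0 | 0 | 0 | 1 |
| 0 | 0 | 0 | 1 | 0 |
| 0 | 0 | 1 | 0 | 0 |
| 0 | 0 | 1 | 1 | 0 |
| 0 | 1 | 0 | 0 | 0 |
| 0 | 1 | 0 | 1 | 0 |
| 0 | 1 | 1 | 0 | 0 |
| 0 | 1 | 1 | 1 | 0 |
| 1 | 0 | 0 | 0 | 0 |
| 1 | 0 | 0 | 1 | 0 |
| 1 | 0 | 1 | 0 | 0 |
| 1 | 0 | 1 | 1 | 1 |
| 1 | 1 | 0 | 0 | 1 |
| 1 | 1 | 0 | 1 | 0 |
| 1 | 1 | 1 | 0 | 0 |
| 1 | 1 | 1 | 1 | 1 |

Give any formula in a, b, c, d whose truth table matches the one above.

φ=1 on 4 inputs: (0,0,0,0), (1,0,1,1), (1,1,0,0), (1,1,1,1). Reading each as a conjunction of literals (¬a·¬b·¬c·¬d, a·¬b·c·d, a·b·¬c·¬d, a·b·c·d) and taking the OR gives the canonical DNF.

φ(a, b, c, d) = (((((¬a ∧ ¬b) ∧ ¬c) ∧ ¬d) ∨ (((a ∧ ¬b) ∧ c) ∧ d)) ∨ (((a ∧ b) ∧ ¬c) ∧ ¬d)) ∨ (((a ∧ b) ∧ c) ∧ d)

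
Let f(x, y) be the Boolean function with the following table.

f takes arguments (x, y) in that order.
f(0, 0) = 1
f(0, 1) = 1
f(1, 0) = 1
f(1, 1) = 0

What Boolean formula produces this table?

The output is 0 only when every input is 1 — NAND of all inputs.

f(x, y) = ~(x & y)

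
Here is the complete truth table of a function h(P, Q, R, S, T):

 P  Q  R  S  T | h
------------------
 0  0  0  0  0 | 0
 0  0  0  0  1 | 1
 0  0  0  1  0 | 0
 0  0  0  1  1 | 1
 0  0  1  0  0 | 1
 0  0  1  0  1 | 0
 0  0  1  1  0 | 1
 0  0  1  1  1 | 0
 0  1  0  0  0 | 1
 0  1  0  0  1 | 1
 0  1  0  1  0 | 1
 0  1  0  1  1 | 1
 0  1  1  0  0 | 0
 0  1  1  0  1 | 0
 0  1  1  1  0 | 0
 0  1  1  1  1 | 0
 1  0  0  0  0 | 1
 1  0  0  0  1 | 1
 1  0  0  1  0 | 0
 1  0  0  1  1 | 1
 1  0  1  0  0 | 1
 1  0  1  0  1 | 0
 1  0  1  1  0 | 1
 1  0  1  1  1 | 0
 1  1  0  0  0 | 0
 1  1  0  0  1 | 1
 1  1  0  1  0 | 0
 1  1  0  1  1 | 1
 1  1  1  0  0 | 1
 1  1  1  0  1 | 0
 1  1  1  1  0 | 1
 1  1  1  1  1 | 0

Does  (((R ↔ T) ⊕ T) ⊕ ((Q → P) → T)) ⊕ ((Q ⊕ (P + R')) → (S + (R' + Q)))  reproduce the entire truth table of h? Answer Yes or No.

No

Check the formula against h row by row:
  P=0, Q=0, R=0, S=0, T=0: formula gives 0, h = 0 ✓
  P=0, Q=0, R=0, S=0, T=1: formula gives 1, h = 1 ✓
  P=0, Q=0, R=0, S=1, T=0: formula gives 0, h = 0 ✓
  P=0, Q=0, R=0, S=1, T=1: formula gives 1, h = 1 ✓
  …
  P=1, Q=0, R=0, S=0, T=0: formula gives 0, but h = 1 ✗
Since they disagree at (1,0,0,0,0), the expression is not a correct formula for h.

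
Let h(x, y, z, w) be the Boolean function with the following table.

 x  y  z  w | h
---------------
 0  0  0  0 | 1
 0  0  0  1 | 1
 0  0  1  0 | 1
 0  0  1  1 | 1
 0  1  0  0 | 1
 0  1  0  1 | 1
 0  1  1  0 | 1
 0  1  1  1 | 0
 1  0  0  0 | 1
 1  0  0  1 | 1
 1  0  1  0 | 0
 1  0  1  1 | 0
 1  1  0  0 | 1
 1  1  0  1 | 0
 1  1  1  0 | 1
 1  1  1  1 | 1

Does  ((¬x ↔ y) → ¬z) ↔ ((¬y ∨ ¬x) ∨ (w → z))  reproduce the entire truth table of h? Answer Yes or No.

No

Evaluate ((¬x ↔ y) → ¬z) ↔ ((¬y ∨ ¬x) ∨ (w → z)) on each row and compare to h:
  x=0, y=0, z=0, w=0: formula gives 1, h = 1 ✓
  x=0, y=0, z=0, w=1: formula gives 1, h = 1 ✓
  x=0, y=0, z=1, w=0: formula gives 1, h = 1 ✓
  x=0, y=0, z=1, w=1: formula gives 1, h = 1 ✓
  …
  x=0, y=1, z=1, w=0: formula gives 0, but h = 1 ✗
Since they disagree at (0,1,1,0), the expression is not a correct formula for h.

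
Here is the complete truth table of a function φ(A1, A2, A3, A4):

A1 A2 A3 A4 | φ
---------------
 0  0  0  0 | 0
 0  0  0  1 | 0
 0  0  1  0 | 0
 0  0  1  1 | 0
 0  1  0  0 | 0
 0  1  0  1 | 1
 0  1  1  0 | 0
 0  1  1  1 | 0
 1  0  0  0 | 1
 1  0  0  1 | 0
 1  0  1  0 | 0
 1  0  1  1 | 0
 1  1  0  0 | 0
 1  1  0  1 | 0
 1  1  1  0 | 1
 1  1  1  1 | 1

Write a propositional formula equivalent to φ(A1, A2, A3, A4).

The 1-rows are (0,1,0,1), (1,0,0,0), (1,1,1,0), (1,1,1,1). Each contributes one minterm — ¬A1·A2·¬A3·A4; A1·¬A2·¬A3·¬A4; A1·A2·A3·¬A4; A1·A2·A3·A4 — and their disjunction is a sum-of-products form of φ.

φ(A1, A2, A3, A4) = (((((~A1 & A2) & ~A3) & A4) | (((A1 & ~A2) & ~A3) & ~A4)) | (((A1 & A2) & A3) & ~A4)) | (((A1 & A2) & A3) & A4)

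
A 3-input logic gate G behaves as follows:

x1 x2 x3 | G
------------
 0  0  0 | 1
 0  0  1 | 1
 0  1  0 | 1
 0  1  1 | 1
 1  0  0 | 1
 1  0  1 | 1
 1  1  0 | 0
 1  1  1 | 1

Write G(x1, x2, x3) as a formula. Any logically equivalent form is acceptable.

G(x1, x2, x3) = ~((x1 & x2) & ~x3)

Only row (1,1,0) gives 0. So G is 1 everywhere except there — the complement of the minterm x1·x2·¬x3.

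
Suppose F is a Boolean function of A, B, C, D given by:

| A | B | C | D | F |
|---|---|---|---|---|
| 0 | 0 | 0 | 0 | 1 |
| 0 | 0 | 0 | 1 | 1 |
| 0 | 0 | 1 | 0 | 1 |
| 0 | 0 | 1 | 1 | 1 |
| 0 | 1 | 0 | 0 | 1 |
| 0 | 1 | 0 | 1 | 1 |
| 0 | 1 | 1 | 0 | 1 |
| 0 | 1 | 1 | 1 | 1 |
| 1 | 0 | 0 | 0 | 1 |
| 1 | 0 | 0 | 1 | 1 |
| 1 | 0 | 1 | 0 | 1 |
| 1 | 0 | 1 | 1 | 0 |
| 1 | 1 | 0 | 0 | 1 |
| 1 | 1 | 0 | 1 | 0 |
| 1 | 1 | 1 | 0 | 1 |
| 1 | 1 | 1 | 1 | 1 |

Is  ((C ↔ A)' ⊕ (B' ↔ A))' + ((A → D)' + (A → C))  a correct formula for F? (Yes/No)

No

Evaluate ((C ↔ A)' ⊕ (B' ↔ A))' + ((A → D)' + (A → C)) on each row and compare to F:
  A=0, B=0, C=0, D=0: formula gives 1, F = 1 ✓
  A=0, B=0, C=0, D=1: formula gives 1, F = 1 ✓
  A=0, B=0, C=1, D=0: formula gives 1, F = 1 ✓
  A=0, B=0, C=1, D=1: formula gives 1, F = 1 ✓
  …
  A=1, B=0, C=1, D=1: formula gives 1, but F = 0 ✗
Since they disagree at (1,0,1,1), the expression is not a correct formula for F.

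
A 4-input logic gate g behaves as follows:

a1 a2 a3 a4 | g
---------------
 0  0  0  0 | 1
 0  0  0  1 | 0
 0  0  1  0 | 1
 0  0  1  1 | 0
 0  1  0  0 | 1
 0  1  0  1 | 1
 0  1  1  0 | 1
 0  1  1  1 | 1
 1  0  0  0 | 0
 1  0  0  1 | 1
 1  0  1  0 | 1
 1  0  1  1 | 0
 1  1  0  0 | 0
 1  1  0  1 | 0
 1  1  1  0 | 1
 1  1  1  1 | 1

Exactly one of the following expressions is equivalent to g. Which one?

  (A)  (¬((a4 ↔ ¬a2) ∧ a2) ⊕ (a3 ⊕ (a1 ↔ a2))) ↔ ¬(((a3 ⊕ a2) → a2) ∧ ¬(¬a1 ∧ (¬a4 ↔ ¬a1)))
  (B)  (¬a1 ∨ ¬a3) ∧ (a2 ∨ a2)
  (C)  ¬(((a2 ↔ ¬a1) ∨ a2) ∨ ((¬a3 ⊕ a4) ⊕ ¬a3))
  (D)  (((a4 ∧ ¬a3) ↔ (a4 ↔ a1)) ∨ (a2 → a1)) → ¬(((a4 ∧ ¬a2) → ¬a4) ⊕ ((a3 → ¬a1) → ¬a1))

D

(A) disagrees with g on (0,0,0,0) (formula → 0, table → 1); rule it out.
(B) disagrees with g on (0,0,0,0) (formula → 0, table → 1); rule it out.
(C) disagrees with g on (0,1,0,0) (formula → 0, table → 1); rule it out.
(D) is the remaining candidate, and it agrees with g on all 16 inputs.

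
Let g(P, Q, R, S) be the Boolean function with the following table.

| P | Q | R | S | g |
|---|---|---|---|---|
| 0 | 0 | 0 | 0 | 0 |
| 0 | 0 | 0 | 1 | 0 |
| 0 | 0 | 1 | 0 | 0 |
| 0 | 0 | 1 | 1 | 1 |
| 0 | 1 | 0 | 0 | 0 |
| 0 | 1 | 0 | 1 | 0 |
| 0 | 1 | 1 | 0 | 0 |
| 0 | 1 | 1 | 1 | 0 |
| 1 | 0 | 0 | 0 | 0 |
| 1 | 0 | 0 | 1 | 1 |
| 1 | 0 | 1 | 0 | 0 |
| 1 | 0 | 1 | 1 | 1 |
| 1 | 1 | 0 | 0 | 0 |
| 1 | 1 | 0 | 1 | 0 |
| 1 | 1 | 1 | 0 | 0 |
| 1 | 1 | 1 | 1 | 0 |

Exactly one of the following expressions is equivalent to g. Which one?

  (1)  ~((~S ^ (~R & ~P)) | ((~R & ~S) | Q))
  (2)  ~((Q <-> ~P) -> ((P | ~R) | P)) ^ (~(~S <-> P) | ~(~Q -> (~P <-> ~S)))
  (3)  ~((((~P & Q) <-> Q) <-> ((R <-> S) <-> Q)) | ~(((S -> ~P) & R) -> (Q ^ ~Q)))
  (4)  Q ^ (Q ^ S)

(2) disagrees with g on (0,0,0,0) (formula → 1, table → 0); rule it out.
(3) disagrees with g on (0,0,0,0) (formula → 1, table → 0); rule it out.
(4) disagrees with g on (0,0,0,1) (formula → 1, table → 0); rule it out.
That leaves (1). Evaluating it on every row reproduces the table of g exactly.

1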